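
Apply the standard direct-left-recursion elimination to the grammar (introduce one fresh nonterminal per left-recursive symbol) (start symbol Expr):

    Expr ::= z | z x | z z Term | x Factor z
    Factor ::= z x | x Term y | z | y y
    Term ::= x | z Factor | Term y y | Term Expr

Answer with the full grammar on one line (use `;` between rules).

Left recursion appears on Term.
For Term: α = {y y, Expr}, β = {x, z Factor}. Rewrite as Term → β Term1 and Term1 → α Term1 | ε.

Expr ::= z | z x | z z Term | x Factor z; Factor ::= z x | x Term y | z | y y; Term ::= x Term1 | z Factor Term1; Term1 ::= y y Term1 | Expr Term1 | ε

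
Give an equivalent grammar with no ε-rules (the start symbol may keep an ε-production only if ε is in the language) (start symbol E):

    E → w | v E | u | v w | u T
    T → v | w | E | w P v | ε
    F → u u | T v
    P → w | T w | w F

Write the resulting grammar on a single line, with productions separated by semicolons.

Nullable set = {T}.
ε ∉ L(G), so no ε-production is kept.
Expand every rule over subsets of its nullable positions: F → T v gives T v | v.

E → w | v E | u | v w | u T; T → v | w | E | w P v; F → u u | T v | v; P → w | T w | w F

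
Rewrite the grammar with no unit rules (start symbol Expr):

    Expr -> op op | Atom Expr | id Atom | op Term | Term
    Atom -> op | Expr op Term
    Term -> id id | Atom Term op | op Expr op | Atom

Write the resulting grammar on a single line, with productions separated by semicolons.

Unit pairs: Expr ⇒* {Atom, Term}; Term ⇒* {Atom}.
For each unit pair (A, B), copy every non-unit production of B to A, then drop all unit productions.

Expr -> id id | Atom Term op | op Expr op | op | Expr op Term | op op | Atom Expr | id Atom | op Term; Atom -> op | Expr op Term; Term -> id id | Atom Term op | op Expr op | op | Expr op Term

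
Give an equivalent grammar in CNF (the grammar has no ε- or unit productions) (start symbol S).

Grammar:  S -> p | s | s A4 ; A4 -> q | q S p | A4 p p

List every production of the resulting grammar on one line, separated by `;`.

S -> p | s | X1 A4; A4 -> q | X2 Y1 | A4 Y2; X1 -> s; X2 -> q; X3 -> p; Y1 -> S X3; Y2 -> X3 X3

Introduce a nonterminal for each terminal appearing in a rule of length ≥ 2: X1 → s, X2 → q, X3 → p.
Binarize each right-hand side of length ≥ 3 by chaining fresh nonterminals (Y1, Y2, …): affected rules were A4 → X2 S X3; A4 → A4 X3 X3.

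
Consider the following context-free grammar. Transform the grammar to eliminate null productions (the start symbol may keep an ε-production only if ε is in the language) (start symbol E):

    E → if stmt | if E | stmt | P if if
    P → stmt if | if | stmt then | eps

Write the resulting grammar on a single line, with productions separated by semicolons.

E → if stmt | if E | stmt | P if if | if if; P → stmt if | if | stmt then

Nullable nonterminals: {P}.
ε ∉ L(G), so no ε-production is kept.
Add the nullable-subset variants: E → P if if gives P if if | if if.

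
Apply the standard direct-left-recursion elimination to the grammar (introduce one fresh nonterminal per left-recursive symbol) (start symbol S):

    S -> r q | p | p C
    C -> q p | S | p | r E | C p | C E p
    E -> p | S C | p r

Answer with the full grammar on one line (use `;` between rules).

Left recursion appears on C.
For C: α = {p, E p}, β = {q p, S, p, r E}. Rewrite as C → β C' and C' → α C' | ε.

S -> r q | p | p C; C -> q p C' | S C' | p C' | r E C'; E -> p | S C | p r; C' -> p C' | E p C' | ε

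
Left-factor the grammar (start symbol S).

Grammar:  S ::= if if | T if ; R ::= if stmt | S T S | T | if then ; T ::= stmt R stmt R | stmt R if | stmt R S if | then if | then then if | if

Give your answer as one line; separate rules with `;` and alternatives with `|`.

S ::= if if | T if; R ::= S T S | T | if R'; T ::= if | stmt R T' | then T''; R' ::= stmt | then; T' ::= stmt R | if | S if; T'' ::= if | then if

R has alternatives sharing prefix 'if': factor to R → if R' with R' → stmt | then.
T has alternatives sharing prefix 'stmt R': factor to T → stmt R T' with T' → stmt R | if | S if.
T has alternatives sharing prefix 'then': factor to T → then T'' with T'' → if | then if.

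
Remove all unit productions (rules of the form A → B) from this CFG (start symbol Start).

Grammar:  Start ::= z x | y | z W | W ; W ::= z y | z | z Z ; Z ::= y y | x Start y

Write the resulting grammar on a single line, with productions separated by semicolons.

Start ::= z x | y | z W | z y | z | z Z; W ::= z y | z | z Z; Z ::= y y | x Start y

Unit pairs: Start ⇒* {W}.
For each unit pair (A, B), copy every non-unit production of B to A, then drop all unit productions.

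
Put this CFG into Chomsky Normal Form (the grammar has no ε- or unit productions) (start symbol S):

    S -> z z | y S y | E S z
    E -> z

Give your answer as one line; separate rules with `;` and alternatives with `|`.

S -> X1 X1 | X2 Y1 | E Y2; E -> z; X1 -> z; X2 -> y; Y1 -> S X2; Y2 -> S X1

Introduce a nonterminal for each terminal appearing in a rule of length ≥ 2: X1 → z, X2 → y.
Binarize each right-hand side of length ≥ 3 by chaining fresh nonterminals (Y1, Y2, …): affected rules were S → X2 S X2; S → E S X1.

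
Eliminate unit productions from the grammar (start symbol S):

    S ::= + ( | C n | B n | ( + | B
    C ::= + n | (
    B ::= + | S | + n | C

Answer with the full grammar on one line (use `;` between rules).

S ::= + | + n | ( | + ( | C n | B n | ( +; C ::= + n | (; B ::= + | + n | ( | + ( | C n | B n | ( +

Unit pairs: B ⇒* {C, S}; S ⇒* {B, C}.
For every A with A ⇒* B via unit rules, add B's non-unit alternatives to A; then delete every rule of the form X → Y.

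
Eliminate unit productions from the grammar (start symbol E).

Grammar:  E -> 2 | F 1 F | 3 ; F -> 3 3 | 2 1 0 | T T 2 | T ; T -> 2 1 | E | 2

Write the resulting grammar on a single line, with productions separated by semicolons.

E -> 2 | F 1 F | 3; F -> 2 | F 1 F | 3 | 3 3 | 2 1 0 | T T 2 | 2 1; T -> 2 | F 1 F | 3 | 2 1

Unit pairs: F ⇒* {E, T}; T ⇒* {E}.
For every A with A ⇒* B via unit rules, add B's non-unit alternatives to A; then delete every rule of the form X → Y.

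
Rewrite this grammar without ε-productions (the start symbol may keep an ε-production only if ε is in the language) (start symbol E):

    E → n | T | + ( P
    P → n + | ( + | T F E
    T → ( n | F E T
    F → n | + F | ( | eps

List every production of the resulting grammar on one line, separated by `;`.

The nullable symbols are {F}.
ε ∉ L(G), so no ε-production is kept.
Expand every rule over subsets of its nullable positions: P → T F E gives T F E | T E. T → F E T gives F E T | E T. F → + F gives + F | +.

E → n | T | + ( P; P → n + | ( + | T F E | T E; T → ( n | F E T | E T; F → n | + F | + | (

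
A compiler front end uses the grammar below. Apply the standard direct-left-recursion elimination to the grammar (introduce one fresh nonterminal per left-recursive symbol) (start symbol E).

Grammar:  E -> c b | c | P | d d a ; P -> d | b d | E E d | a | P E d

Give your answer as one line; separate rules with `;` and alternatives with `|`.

Left recursion appears on P.
For P: α = {E d}, β = {d, b d, E E d, a}. Rewrite as P → β P' and P' → α P' | ε.

E -> c b | c | P | d d a; P -> d P' | b d P' | E E d P' | a P'; P' -> E d P' | ε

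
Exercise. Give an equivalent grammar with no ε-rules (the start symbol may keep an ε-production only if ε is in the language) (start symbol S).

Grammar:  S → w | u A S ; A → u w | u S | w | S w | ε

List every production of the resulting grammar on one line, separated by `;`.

S → w | u A S | u S; A → u w | u S | w | S w

Nullable set = {A}.
ε ∉ L(G), so no ε-production is kept.
Add the nullable-subset variants: S → u A S gives u A S | u S.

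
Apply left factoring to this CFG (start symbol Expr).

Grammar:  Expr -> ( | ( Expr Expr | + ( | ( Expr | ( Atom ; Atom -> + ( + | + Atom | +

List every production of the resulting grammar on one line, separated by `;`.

Expr -> + ( | ( Expr1; Atom -> + Atom1; Expr1 -> ε | Atom | Expr Expr11; Atom1 -> ( + | Atom | ε; Expr11 -> Expr | ε

Expr has alternatives sharing prefix '(': factor to Expr → ( Expr1 with Expr1 → ε | Expr Expr | Expr | Atom.
Atom has alternatives sharing prefix '+': factor to Atom → + Atom1 with Atom1 → ( + | Atom | ε.
Expr1 has alternatives sharing prefix 'Expr': factor to Expr1 → Expr Expr11 with Expr11 → Expr | ε.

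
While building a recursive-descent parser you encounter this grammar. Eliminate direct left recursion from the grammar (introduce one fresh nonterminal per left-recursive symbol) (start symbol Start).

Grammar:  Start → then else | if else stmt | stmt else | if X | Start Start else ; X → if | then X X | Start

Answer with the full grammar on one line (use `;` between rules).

Start → then else Start1 | if else stmt Start1 | stmt else Start1 | if X Start1; X → if | then X X | Start; Start1 → Start else Start1 | ε

Start is directly left-recursive.
For Start: α = {Start else}, β = {then else, if else stmt, stmt else, if X}. Rewrite as Start → β Start1 and Start1 → α Start1 | ε.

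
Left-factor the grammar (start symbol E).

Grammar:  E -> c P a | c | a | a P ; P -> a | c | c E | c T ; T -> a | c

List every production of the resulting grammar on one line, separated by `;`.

E has alternatives sharing prefix 'c': factor to E → c E' with E' → P a | ε.
E has alternatives sharing prefix 'a': factor to E → a E'' with E'' → ε | P.
P has alternatives sharing prefix 'c': factor to P → c P' with P' → ε | E | T.

E -> c E' | a E''; P -> a | c P'; T -> a | c; E' -> P a | ε; E'' -> ε | P; P' -> ε | E | T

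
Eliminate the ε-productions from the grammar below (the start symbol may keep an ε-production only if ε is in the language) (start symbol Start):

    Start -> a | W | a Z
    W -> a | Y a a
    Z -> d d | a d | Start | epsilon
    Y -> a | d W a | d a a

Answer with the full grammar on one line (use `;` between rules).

Nullable nonterminals: {Z}.
ε ∉ L(G), so no ε-production is kept.

Start -> a | W | a Z; W -> a | Y a a; Z -> d d | a d | Start; Y -> a | d W a | d a a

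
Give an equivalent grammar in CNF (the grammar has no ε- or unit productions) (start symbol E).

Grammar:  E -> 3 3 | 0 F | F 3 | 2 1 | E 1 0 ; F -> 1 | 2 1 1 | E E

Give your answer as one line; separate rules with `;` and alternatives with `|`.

E -> X1 X1 | X2 F | F X1 | X3 X4 | E Y1; F -> 1 | X3 Y2 | E E; X1 -> 3; X2 -> 0; X3 -> 2; X4 -> 1; Y1 -> X4 X2; Y2 -> X4 X4

Introduce a nonterminal for each terminal appearing in a rule of length ≥ 2: X1 → 3, X2 → 0, X3 → 2, X4 → 1.
Binarize each right-hand side of length ≥ 3 by chaining fresh nonterminals (Y1, Y2, …): affected rules were E → E X4 X2; F → X3 X4 X4.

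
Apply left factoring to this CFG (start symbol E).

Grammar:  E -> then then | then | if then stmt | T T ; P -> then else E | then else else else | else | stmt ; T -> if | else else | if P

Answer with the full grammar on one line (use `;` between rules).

E -> if then stmt | T T | then E'; P -> else | stmt | then else P'; T -> else else | if T'; E' -> then | ε; P' -> E | else else; T' -> ε | P

E has alternatives sharing prefix 'then': factor to E → then E' with E' → then | ε.
P has alternatives sharing prefix 'then else': factor to P → then else P' with P' → E | else else.
T has alternatives sharing prefix 'if': factor to T → if T' with T' → ε | P.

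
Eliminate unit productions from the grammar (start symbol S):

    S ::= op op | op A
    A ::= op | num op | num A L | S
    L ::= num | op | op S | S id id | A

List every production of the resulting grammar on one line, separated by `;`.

Unit pairs: A ⇒* {S}; L ⇒* {A, S}.
For each unit pair (A, B), copy every non-unit production of B to A, then drop all unit productions.

S ::= op op | op A; A ::= op op | op A | op | num op | num A L; L ::= num | op | op S | S id id | op op | op A | num op | num A L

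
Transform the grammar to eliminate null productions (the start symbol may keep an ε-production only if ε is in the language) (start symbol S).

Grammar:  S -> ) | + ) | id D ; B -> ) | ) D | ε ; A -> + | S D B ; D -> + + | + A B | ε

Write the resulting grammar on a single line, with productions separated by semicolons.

Nullable nonterminals: {B, D}.
ε ∉ L(G), so no ε-production is kept.
Expand every rule over subsets of its nullable positions: S → id D gives id D | id. A → S D B gives S D B | S D | S B | S. D → + A B gives + A B | + A.

S -> ) | + ) | id D | id; B -> ) | ) D; A -> + | S D B | S D | S B | S; D -> + + | + A B | + A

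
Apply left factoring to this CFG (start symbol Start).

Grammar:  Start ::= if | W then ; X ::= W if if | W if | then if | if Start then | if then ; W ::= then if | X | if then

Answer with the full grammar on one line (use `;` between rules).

X has alternatives sharing prefix 'W if': factor to X → W if X1 with X1 → if | ε.
X has alternatives sharing prefix 'if': factor to X → if X2 with X2 → Start then | then.

Start ::= if | W then; X ::= then if | W if X1 | if X2; W ::= then if | X | if then; X1 ::= if | epsilon; X2 ::= Start then | then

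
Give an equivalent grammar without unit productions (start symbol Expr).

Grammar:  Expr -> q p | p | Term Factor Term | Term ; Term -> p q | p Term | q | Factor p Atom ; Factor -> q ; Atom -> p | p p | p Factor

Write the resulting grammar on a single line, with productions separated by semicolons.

Unit pairs: Expr ⇒* {Term}.
Replace each nonterminal's rules with the union of the non-unit rules of every nonterminal it unit-derives.

Expr -> p q | p Term | q | Factor p Atom | q p | p | Term Factor Term; Term -> p q | p Term | q | Factor p Atom; Factor -> q; Atom -> p | p p | p Factor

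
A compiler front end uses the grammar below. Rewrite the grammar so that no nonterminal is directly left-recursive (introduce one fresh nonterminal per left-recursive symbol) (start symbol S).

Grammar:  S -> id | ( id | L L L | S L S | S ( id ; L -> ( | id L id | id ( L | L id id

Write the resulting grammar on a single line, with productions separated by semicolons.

S -> id S' | ( id S' | L L L S'; L -> ( L' | id L id L' | id ( L L'; S' -> L S S' | ( id S' | ε; L' -> id id L' | ε

Left recursion appears on S, L.
For S: α = {L S, ( id}, β = {id, ( id, L L L}. Rewrite as S → β S' and S' → α S' | ε.
For L: α = {id id}, β = {(, id L id, id ( L}. Rewrite as L → β L' and L' → α L' | ε.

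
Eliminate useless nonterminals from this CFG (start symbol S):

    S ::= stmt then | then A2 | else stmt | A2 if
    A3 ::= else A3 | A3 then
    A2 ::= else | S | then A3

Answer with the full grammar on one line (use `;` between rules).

Generating nonterminals: {A2, S}.
Reachable from S after that: {A2, S}.
Removed useless symbols: {A3} and every production mentioning them.

S ::= stmt then | then A2 | else stmt | A2 if; A2 ::= else | S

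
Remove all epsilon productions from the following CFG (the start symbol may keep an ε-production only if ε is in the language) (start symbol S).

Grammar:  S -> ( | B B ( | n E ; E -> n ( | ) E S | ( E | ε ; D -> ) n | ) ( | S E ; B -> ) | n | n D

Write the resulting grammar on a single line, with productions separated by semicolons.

The nullable symbols are {E}.
ε ∉ L(G), so no ε-production is kept.
Add the nullable-subset variants: S → n E gives n E | n. E → ) E S gives ) E S | ) S. E → ( E gives ( E | (. D → S E gives S E | S.

S -> ( | B B ( | n E | n; E -> n ( | ) E S | ) S | ( E | (; D -> ) n | ) ( | S E | S; B -> ) | n | n D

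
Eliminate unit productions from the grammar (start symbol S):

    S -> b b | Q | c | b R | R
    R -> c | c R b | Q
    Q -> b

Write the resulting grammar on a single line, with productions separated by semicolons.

Unit pairs: R ⇒* {Q}; S ⇒* {Q, R}.
Replace each nonterminal's rules with the union of the non-unit rules of every nonterminal it unit-derives.

S -> c | c R b | b b | b R | b; R -> b | c | c R b; Q -> b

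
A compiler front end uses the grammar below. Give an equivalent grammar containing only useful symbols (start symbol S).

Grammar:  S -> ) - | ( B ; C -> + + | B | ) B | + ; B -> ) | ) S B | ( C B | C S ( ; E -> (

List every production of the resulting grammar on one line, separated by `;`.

Generating nonterminals: {B, C, E, S}.
Reachable from S after that: {B, C, S}.
Removed useless symbols: {E} and every production mentioning them.

S -> ) - | ( B; C -> + + | B | ) B | +; B -> ) | ) S B | ( C B | C S (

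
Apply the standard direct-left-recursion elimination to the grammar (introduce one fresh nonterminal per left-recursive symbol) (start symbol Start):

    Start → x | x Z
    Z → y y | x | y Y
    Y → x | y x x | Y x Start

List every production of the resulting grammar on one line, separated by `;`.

Directly left-recursive nonterminal: Y.
For Y: α = {x Start}, β = {x, y x x}. Rewrite as Y → β Y1 and Y1 → α Y1 | ε.

Start → x | x Z; Z → y y | x | y Y; Y → x Y1 | y x x Y1; Y1 → x Start Y1 | ε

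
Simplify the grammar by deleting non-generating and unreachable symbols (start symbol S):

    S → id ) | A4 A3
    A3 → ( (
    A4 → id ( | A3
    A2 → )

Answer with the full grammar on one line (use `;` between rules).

S → id ) | A4 A3; A3 → ( (; A4 → id ( | A3

Generating nonterminals: {A2, A3, A4, S}.
Reachable from S after that: {A3, A4, S}.
Removed useless symbols: {A2} and every production mentioning them.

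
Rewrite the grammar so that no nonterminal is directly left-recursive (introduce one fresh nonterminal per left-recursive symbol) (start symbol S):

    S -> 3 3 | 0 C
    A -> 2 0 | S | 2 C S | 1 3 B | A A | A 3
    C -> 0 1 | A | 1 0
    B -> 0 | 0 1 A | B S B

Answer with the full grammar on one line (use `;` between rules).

S -> 3 3 | 0 C; A -> 2 0 A' | S A' | 2 C S A' | 1 3 B A'; C -> 0 1 | A | 1 0; B -> 0 B' | 0 1 A B'; A' -> A A' | 3 A' | ε; B' -> S B B' | ε

A, B are directly left-recursive.
For A: α = {A, 3}, β = {2 0, S, 2 C S, 1 3 B}. Rewrite as A → β A' and A' → α A' | ε.
For B: α = {S B}, β = {0, 0 1 A}. Rewrite as B → β B' and B' → α B' | ε.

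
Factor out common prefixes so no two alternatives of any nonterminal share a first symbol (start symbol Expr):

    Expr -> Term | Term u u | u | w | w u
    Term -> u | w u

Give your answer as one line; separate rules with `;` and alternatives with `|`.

Expr -> u | Term Expr1 | w Expr2; Term -> u | w u; Expr1 -> ε | u u; Expr2 -> ε | u

Expr has alternatives sharing prefix 'Term': factor to Expr → Term Expr1 with Expr1 → ε | u u.
Expr has alternatives sharing prefix 'w': factor to Expr → w Expr2 with Expr2 → ε | u.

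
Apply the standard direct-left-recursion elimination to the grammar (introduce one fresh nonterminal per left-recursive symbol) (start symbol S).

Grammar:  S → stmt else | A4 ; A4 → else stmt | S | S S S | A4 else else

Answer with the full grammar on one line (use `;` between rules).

S → stmt else | A4; A4 → else stmt A4' | S A4' | S S S A4'; A4' → else else A4' | ε

Left recursion appears on A4.
For A4: α = {else else}, β = {else stmt, S, S S S}. Rewrite as A4 → β A4' and A4' → α A4' | ε.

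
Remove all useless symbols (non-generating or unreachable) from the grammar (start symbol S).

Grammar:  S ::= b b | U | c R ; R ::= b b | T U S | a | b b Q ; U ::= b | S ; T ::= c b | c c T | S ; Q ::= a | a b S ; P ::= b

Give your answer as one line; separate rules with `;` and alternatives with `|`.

Generating nonterminals: {P, Q, R, S, T, U}.
Reachable from S after that: {Q, R, S, T, U}.
Removed useless symbols: {P} and every production mentioning them.

S ::= b b | U | c R; R ::= b b | T U S | a | b b Q; U ::= b | S; T ::= c b | c c T | S; Q ::= a | a b S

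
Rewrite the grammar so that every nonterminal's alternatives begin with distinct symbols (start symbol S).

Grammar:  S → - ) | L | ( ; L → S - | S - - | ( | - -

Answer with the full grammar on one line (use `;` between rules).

L has alternatives sharing prefix 'S -': factor to L → S - L' with L' → ε | -.

S → - ) | L | (; L → ( | - - | S - L'; L' → eps | -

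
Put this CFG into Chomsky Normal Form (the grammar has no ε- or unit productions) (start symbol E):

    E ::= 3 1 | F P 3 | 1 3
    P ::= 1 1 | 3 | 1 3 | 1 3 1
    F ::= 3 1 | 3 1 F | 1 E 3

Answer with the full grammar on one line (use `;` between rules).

Introduce a nonterminal for each terminal appearing in a rule of length ≥ 2: X1 → 3, X2 → 1.
Binarize each right-hand side of length ≥ 3 by chaining fresh nonterminals (Y1, Y2, …): affected rules were E → F P X1; P → X2 X1 X2; F → X1 X2 F; F → X2 E X1.

E ::= X1 X2 | F Y1 | X2 X1; P ::= X2 X2 | 3 | X2 X1 | X2 Y2; F ::= X1 X2 | X1 Y3 | X2 Y4; X1 ::= 3; X2 ::= 1; Y1 ::= P X1; Y2 ::= X1 X2; Y3 ::= X2 F; Y4 ::= E X1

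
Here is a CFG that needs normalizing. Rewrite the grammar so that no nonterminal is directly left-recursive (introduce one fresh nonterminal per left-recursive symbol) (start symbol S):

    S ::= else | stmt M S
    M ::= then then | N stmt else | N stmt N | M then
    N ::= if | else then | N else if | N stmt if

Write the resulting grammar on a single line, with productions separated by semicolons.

Directly left-recursive nonterminals: M, N.
For M: α = {then}, β = {then then, N stmt else, N stmt N}. Rewrite as M → β M' and M' → α M' | ε.
For N: α = {else if, stmt if}, β = {if, else then}. Rewrite as N → β N' and N' → α N' | ε.

S ::= else | stmt M S; M ::= then then M' | N stmt else M' | N stmt N M'; N ::= if N' | else then N'; M' ::= then M' | epsilon; N' ::= else if N' | stmt if N' | epsilon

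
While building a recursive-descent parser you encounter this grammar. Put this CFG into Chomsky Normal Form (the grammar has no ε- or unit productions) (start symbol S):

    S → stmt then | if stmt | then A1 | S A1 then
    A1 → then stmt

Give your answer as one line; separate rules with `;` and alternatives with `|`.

S → X1 X2 | X3 X1 | X2 A1 | S Y1; A1 → X2 X1; X1 → stmt; X2 → then; X3 → if; Y1 → A1 X2

Introduce a nonterminal for each terminal appearing in a rule of length ≥ 2: X1 → stmt, X2 → then, X3 → if.
Binarize each right-hand side of length ≥ 3 by chaining fresh nonterminals (Y1, Y2, …): affected rules were S → S A1 X2.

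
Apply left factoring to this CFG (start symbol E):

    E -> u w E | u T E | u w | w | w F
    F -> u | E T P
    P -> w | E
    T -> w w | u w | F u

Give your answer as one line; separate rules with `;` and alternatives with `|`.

E has alternatives sharing prefix 'u': factor to E → u E' with E' → w E | T E | w.
E has alternatives sharing prefix 'w': factor to E → w E'' with E'' → ε | F.
E' has alternatives sharing prefix 'w': factor to E' → w E''' with E''' → E | ε.

E -> u E' | w E''; F -> u | E T P; P -> w | E; T -> w w | u w | F u; E' -> T E | w E'''; E'' -> ε | F; E''' -> E | ε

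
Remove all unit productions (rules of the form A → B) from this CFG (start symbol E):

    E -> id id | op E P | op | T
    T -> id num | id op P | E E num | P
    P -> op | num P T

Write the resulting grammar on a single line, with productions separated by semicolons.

Unit pairs: E ⇒* {P, T}; T ⇒* {P}.
For each unit pair (A, B), copy every non-unit production of B to A, then drop all unit productions.

E -> id id | op E P | op | num P T | id num | id op P | E E num; T -> op | num P T | id num | id op P | E E num; P -> op | num P T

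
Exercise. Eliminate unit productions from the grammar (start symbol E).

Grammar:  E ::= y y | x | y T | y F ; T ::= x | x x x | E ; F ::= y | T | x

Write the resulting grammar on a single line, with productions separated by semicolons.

E ::= y y | x | y T | y F; T ::= y y | x | y T | y F | x x x; F ::= y y | x | y T | y F | y | x x x

Unit pairs: F ⇒* {E, T}; T ⇒* {E}.
For every A with A ⇒* B via unit rules, add B's non-unit alternatives to A; then delete every rule of the form X → Y.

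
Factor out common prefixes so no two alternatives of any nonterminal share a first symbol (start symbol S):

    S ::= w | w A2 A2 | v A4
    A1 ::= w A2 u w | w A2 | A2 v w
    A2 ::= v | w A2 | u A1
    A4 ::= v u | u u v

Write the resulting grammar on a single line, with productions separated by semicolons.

S has alternatives sharing prefix 'w': factor to S → w S' with S' → ε | A2 A2.
A1 has alternatives sharing prefix 'w A2': factor to A1 → w A2 A1' with A1' → u w | ε.

S ::= v A4 | w S'; A1 ::= A2 v w | w A2 A1'; A2 ::= v | w A2 | u A1; A4 ::= v u | u u v; S' ::= ε | A2 A2; A1' ::= u w | ε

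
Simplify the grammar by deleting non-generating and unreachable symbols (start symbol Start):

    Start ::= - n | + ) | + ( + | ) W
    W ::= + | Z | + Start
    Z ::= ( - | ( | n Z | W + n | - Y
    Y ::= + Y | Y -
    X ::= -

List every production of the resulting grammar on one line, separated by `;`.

Start ::= - n | + ) | + ( + | ) W; W ::= + | Z | + Start; Z ::= ( - | ( | n Z | W + n

Generating nonterminals: {Start, W, X, Z}.
Reachable from Start after that: {Start, W, Z}.
Removed useless symbols: {X, Y} and every production mentioning them.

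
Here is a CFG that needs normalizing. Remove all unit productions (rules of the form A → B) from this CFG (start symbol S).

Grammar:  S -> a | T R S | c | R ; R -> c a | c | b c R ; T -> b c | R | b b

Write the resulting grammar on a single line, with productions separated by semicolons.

S -> a | T R S | c | c a | b c R; R -> c a | c | b c R; T -> c a | c | b c R | b c | b b

Unit pairs: S ⇒* {R}; T ⇒* {R}.
For every A with A ⇒* B via unit rules, add B's non-unit alternatives to A; then delete every rule of the form X → Y.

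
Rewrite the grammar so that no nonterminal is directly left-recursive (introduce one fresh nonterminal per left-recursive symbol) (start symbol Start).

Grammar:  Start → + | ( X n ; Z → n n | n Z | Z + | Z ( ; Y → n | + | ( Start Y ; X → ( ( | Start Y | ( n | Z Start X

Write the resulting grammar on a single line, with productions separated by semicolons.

Start → + | ( X n; Z → n n Z1 | n Z Z1; Y → n | + | ( Start Y; X → ( ( | Start Y | ( n | Z Start X; Z1 → + Z1 | ( Z1 | ε

Directly left-recursive nonterminal: Z.
For Z: α = {+, (}, β = {n n, n Z}. Rewrite as Z → β Z1 and Z1 → α Z1 | ε.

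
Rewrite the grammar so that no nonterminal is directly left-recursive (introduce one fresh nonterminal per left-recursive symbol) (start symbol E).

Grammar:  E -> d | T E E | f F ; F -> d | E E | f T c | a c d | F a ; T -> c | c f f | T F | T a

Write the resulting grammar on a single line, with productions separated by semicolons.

Left recursion appears on F, T.
For F: α = {a}, β = {d, E E, f T c, a c d}. Rewrite as F → β F' and F' → α F' | ε.
For T: α = {F, a}, β = {c, c f f}. Rewrite as T → β T' and T' → α T' | ε.

E -> d | T E E | f F; F -> d F' | E E F' | f T c F' | a c d F'; T -> c T' | c f f T'; F' -> a F' | ε; T' -> F T' | a T' | ε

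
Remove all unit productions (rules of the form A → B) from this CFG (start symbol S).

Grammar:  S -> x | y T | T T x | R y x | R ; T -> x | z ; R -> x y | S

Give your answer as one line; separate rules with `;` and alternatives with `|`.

Unit pairs: R ⇒* {S}; S ⇒* {R}.
For each unit pair (A, B), copy every non-unit production of B to A, then drop all unit productions.

S -> x | y T | T T x | R y x | x y; T -> x | z; R -> x | y T | T T x | R y x | x y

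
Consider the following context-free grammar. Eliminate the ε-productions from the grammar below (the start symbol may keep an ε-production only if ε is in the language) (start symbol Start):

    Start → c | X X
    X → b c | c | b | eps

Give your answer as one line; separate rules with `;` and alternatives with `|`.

The nullable symbols are {Start, X}.
ε ∈ L(G) since Start is nullable, so keep Start → ε.
Expand every rule over subsets of its nullable positions: Start → X X gives X X | X.

Start → c | X X | X | eps; X → b c | c | b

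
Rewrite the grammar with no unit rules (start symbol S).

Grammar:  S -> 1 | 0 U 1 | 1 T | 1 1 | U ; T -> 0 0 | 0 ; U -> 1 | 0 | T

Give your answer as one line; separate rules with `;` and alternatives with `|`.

Unit pairs: S ⇒* {T, U}; U ⇒* {T}.
For each unit pair (A, B), copy every non-unit production of B to A, then drop all unit productions.

S -> 1 | 0 | 0 U 1 | 1 T | 1 1 | 0 0; T -> 0 0 | 0; U -> 1 | 0 | 0 0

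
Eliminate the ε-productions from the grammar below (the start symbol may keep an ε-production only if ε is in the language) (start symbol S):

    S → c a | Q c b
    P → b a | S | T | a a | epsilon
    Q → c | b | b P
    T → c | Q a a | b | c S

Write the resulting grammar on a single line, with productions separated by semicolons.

The nullable symbols are {P}.
ε ∉ L(G), so no ε-production is kept.

S → c a | Q c b; P → b a | S | T | a a; Q → c | b | b P; T → c | Q a a | b | c S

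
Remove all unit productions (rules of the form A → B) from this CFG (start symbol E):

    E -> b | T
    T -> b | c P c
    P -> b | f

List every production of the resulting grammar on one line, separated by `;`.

Unit pairs: E ⇒* {T}.
Replace each nonterminal's rules with the union of the non-unit rules of every nonterminal it unit-derives.

E -> b | c P c; T -> b | c P c; P -> b | f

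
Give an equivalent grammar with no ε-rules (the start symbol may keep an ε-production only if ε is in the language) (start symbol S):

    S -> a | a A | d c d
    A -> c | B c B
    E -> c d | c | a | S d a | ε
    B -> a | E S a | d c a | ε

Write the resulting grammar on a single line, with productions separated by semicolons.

The nullable symbols are {B, E}.
ε ∉ L(G), so no ε-production is kept.
Expand every rule over subsets of its nullable positions: A → B c B gives B c B | B c | c B. B → E S a gives E S a | S a.

S -> a | a A | d c d; A -> c | B c B | B c | c B; E -> c d | c | a | S d a; B -> a | E S a | S a | d c a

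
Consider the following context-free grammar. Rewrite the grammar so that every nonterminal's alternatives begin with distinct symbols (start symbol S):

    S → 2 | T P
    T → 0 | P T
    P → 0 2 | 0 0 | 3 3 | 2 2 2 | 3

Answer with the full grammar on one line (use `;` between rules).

S → 2 | T P; T → 0 | P T; P → 2 2 2 | 0 P' | 3 P''; P' → 2 | 0; P'' → 3 | ε

P has alternatives sharing prefix '0': factor to P → 0 P' with P' → 2 | 0.
P has alternatives sharing prefix '3': factor to P → 3 P'' with P'' → 3 | ε.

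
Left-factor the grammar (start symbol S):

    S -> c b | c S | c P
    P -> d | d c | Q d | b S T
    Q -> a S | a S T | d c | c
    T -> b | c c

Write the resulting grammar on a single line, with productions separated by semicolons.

S -> c S'; P -> Q d | b S T | d P'; Q -> d c | c | a S Q'; T -> b | c c; S' -> b | S | P; P' -> ε | c; Q' -> ε | T

S has alternatives sharing prefix 'c': factor to S → c S' with S' → b | S | P.
P has alternatives sharing prefix 'd': factor to P → d P' with P' → ε | c.
Q has alternatives sharing prefix 'a S': factor to Q → a S Q' with Q' → ε | T.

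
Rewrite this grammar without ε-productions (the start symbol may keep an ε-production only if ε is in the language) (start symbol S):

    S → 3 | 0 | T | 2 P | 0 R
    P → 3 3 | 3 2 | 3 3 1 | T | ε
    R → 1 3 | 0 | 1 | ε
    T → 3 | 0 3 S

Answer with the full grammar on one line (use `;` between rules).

The nullable symbols are {P, R}.
ε ∉ L(G), so no ε-production is kept.
Add the nullable-subset variants: S → 2 P gives 2 P | 2.

S → 3 | 0 | T | 2 P | 2 | 0 R; P → 3 3 | 3 2 | 3 3 1 | T; R → 1 3 | 0 | 1; T → 3 | 0 3 S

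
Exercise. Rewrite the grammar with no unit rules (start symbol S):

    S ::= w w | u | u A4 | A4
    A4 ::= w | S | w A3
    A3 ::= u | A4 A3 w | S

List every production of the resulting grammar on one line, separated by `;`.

Unit pairs: A3 ⇒* {A4, S}; A4 ⇒* {S}; S ⇒* {A4}.
For each unit pair (A, B), copy every non-unit production of B to A, then drop all unit productions.

S ::= w | w A3 | w w | u | u A4; A4 ::= w | w A3 | w w | u | u A4; A3 ::= w | w A3 | w w | u | u A4 | A4 A3 w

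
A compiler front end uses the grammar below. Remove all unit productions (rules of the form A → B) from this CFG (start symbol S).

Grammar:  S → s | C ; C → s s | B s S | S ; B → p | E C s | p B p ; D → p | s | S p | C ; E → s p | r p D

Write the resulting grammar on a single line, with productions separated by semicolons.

S → s s | B s S | s; C → s s | B s S | s; B → p | E C s | p B p; D → s | s s | B s S | p | S p; E → s p | r p D

Unit pairs: C ⇒* {S}; D ⇒* {C, S}; S ⇒* {C}.
Replace each nonterminal's rules with the union of the non-unit rules of every nonterminal it unit-derives.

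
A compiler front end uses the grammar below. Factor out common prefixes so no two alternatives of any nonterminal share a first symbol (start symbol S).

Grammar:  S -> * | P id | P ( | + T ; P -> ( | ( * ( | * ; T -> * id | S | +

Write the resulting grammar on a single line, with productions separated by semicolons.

S has alternatives sharing prefix 'P': factor to S → P S' with S' → id | (.
P has alternatives sharing prefix '(': factor to P → ( P' with P' → ε | * (.

S -> * | + T | P S'; P -> * | ( P'; T -> * id | S | +; S' -> id | (; P' -> ε | * (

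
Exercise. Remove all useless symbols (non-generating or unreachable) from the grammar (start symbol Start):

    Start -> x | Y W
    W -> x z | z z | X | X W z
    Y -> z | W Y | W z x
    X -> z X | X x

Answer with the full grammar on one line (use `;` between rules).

Start -> x | Y W; W -> x z | z z; Y -> z | W Y | W z x

Generating nonterminals: {Start, W, Y}.
Reachable from Start after that: {Start, W, Y}.
Removed useless symbols: {X} and every production mentioning them.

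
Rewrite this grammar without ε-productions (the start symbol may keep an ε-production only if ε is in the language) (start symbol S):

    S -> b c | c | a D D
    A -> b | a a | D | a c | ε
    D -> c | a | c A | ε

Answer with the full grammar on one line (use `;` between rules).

Nullable nonterminals: {A, D}.
ε ∉ L(G), so no ε-production is kept.
Add the nullable-subset variants: S → a D D gives a D D | a D | a.

S -> b c | c | a D D | a D | a; A -> b | a a | D | a c; D -> c | a | c A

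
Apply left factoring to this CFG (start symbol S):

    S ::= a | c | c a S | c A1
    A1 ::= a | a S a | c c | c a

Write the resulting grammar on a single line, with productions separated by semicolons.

S ::= a | c S'; A1 ::= a A1' | c A1''; S' ::= ε | a S | A1; A1' ::= ε | S a; A1'' ::= c | a

S has alternatives sharing prefix 'c': factor to S → c S' with S' → ε | a S | A1.
A1 has alternatives sharing prefix 'a': factor to A1 → a A1' with A1' → ε | S a.
A1 has alternatives sharing prefix 'c': factor to A1 → c A1'' with A1'' → c | a.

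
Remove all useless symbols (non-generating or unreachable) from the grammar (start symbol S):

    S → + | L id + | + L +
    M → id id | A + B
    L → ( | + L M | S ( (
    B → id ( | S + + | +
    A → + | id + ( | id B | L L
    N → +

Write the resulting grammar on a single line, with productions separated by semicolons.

Generating nonterminals: {A, B, L, M, N, S}.
Reachable from S after that: {A, B, L, M, S}.
Removed useless symbols: {N} and every production mentioning them.

S → + | L id + | + L +; M → id id | A + B; L → ( | + L M | S ( (; B → id ( | S + + | +; A → + | id + ( | id B | L L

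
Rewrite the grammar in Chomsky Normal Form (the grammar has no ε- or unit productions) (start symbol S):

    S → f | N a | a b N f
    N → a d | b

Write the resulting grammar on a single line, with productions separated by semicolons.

Introduce a nonterminal for each terminal appearing in a rule of length ≥ 2: X1 → a, X2 → b, X3 → f, X4 → d.
Binarize each right-hand side of length ≥ 3 by chaining fresh nonterminals (Y1, Y2, …): affected rules were S → X1 X2 N X3.

S → f | N X1 | X1 Y1; N → X1 X4 | b; X1 → a; X2 → b; X3 → f; X4 → d; Y1 → X2 Y2; Y2 → N X3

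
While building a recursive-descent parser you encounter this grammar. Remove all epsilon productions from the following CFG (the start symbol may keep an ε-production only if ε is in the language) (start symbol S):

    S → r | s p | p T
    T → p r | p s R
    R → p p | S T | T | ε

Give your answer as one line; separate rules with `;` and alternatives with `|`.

Nullable nonterminals: {R}.
ε ∉ L(G), so no ε-production is kept.
For each production, add variants omitting each subset of nullable occurrences: T → p s R gives p s R | p s.

S → r | s p | p T; T → p r | p s R | p s; R → p p | S T | T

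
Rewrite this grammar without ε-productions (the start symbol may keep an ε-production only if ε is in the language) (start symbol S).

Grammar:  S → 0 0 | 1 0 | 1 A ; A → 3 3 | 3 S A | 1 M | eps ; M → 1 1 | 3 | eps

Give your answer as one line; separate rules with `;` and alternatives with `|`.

Nullable set = {A, M}.
ε ∉ L(G), so no ε-production is kept.
Add the nullable-subset variants: S → 1 A gives 1 A | 1. A → 3 S A gives 3 S A | 3 S. A → 1 M gives 1 M | 1.

S → 0 0 | 1 0 | 1 A | 1; A → 3 3 | 3 S A | 3 S | 1 M | 1; M → 1 1 | 3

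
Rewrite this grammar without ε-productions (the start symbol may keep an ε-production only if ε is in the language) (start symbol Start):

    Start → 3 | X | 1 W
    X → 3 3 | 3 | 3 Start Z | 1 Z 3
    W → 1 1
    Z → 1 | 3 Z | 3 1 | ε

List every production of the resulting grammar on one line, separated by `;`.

The nullable symbols are {Z}.
ε ∉ L(G), so no ε-production is kept.
Add the nullable-subset variants: X → 3 Start Z gives 3 Start Z | 3 Start. X → 1 Z 3 gives 1 Z 3 | 1 3. Z → 3 Z gives 3 Z | 3.

Start → 3 | X | 1 W; X → 3 3 | 3 | 3 Start Z | 3 Start | 1 Z 3 | 1 3; W → 1 1; Z → 1 | 3 Z | 3 | 3 1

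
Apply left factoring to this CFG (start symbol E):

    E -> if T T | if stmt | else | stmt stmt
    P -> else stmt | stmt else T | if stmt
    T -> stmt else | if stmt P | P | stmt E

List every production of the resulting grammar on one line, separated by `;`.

E has alternatives sharing prefix 'if': factor to E → if E' with E' → T T | stmt.
T has alternatives sharing prefix 'stmt': factor to T → stmt T' with T' → else | E.

E -> else | stmt stmt | if E'; P -> else stmt | stmt else T | if stmt; T -> if stmt P | P | stmt T'; E' -> T T | stmt; T' -> else | E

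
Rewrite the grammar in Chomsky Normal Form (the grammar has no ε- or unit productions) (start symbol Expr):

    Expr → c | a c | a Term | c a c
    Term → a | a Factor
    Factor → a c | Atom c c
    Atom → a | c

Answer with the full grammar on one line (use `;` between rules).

Introduce a nonterminal for each terminal appearing in a rule of length ≥ 2: X1 → a, X2 → c.
Binarize each right-hand side of length ≥ 3 by chaining fresh nonterminals (Y1, Y2, …): affected rules were Expr → X2 X1 X2; Factor → Atom X2 X2.

Expr → c | X1 X2 | X1 Term | X2 Y1; Term → a | X1 Factor; Factor → X1 X2 | Atom Y2; Atom → a | c; X1 → a; X2 → c; Y1 → X1 X2; Y2 → X2 X2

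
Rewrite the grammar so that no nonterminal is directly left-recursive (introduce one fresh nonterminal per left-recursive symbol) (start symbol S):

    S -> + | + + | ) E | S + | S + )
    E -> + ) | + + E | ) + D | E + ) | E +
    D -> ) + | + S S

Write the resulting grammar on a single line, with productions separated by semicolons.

S -> + S' | + + S' | ) E S'; E -> + ) E' | + + E E' | ) + D E'; D -> ) + | + S S; S' -> + S' | + ) S' | eps; E' -> + ) E' | + E' | eps

Directly left-recursive nonterminals: S, E.
For S: α = {+, + )}, β = {+, + +, ) E}. Rewrite as S → β S' and S' → α S' | ε.
For E: α = {+ ), +}, β = {+ ), + + E, ) + D}. Rewrite as E → β E' and E' → α E' | ε.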